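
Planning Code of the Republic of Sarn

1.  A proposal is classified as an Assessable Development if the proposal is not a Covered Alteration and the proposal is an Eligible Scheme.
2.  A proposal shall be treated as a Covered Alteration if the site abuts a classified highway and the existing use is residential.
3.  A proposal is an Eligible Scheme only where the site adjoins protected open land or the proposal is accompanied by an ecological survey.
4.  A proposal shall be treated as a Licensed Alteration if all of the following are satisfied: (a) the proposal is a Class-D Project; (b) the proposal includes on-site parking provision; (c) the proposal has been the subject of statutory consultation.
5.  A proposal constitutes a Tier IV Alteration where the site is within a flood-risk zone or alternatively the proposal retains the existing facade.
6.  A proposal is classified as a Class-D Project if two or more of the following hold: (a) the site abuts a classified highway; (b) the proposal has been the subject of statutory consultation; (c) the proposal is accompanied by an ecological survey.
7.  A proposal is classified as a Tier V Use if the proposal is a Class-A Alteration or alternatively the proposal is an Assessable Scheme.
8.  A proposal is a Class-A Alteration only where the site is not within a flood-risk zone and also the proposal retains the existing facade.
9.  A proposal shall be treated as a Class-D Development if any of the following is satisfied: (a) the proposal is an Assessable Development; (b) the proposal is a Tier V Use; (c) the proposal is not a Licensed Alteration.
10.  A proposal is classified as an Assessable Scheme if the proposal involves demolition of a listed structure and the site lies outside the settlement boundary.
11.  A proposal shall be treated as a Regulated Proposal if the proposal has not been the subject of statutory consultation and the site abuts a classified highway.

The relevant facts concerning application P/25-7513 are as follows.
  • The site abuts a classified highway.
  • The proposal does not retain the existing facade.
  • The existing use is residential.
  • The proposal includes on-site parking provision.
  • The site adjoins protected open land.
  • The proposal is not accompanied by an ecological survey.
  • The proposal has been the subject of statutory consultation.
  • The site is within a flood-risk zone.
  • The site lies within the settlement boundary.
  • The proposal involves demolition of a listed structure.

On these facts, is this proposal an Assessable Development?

paragraph 2 — Covered Alteration: [the site abuts a classified highway? yes] AND [the existing use is residential? yes] → satisfied.
paragraph 3 — Eligible Scheme: [the site adjoins protected open land? yes] OR [the proposal is accompanied by an ecological survey? no] → satisfied.
paragraph 1 — Assessable Development: [not a Covered Alteration (paragraph 2)? no] AND [Eligible Scheme (paragraph 3)? yes] → not satisfied.

No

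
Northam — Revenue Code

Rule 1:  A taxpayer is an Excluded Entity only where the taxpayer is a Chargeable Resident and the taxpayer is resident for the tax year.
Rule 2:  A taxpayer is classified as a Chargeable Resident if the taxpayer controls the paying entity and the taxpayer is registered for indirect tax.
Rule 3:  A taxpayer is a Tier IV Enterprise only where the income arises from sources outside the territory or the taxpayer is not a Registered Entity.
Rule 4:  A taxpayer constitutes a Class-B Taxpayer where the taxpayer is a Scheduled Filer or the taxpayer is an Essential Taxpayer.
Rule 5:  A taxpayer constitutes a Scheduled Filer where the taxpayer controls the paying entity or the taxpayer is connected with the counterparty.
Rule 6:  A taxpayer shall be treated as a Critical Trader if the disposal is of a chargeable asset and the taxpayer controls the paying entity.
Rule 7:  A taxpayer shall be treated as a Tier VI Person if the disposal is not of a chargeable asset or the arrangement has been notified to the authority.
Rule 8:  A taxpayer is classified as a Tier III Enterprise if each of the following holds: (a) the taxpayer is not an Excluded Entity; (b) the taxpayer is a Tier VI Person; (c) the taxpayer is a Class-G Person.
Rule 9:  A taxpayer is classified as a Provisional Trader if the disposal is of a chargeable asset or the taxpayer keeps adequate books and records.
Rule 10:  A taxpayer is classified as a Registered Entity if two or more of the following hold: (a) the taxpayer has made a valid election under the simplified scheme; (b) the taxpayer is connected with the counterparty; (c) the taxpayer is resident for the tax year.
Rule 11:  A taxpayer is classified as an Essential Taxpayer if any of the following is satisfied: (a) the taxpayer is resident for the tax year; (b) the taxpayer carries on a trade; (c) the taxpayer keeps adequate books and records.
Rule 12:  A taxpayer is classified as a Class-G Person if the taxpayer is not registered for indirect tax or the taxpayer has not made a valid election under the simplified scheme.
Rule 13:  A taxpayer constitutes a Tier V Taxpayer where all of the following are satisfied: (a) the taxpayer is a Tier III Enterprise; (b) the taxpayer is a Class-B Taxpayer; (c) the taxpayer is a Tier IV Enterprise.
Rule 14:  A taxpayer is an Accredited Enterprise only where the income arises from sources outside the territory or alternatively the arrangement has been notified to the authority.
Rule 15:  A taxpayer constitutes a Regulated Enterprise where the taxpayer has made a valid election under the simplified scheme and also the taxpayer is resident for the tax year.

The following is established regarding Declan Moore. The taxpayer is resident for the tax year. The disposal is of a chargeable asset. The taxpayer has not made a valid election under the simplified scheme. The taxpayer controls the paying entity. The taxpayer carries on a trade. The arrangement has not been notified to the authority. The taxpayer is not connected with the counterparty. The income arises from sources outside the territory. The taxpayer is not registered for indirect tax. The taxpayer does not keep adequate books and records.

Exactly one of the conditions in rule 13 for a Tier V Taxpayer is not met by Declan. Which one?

Tier III Enterprise

rule 2 — Chargeable Resident: [the taxpayer controls the paying entity? yes] AND [the taxpayer is registered for indirect tax? no] → not satisfied.
rule 1 — Excluded Entity: [Chargeable Resident (rule 2)? no] AND [the taxpayer is resident for the tax year? yes] → not satisfied.
rule 7 — Tier VI Person: [the disposal is not of a chargeable asset? no] OR [the arrangement has been notified to the authority? no] → not satisfied.
rule 12 — Class-G Person: [the taxpayer is not registered for indirect tax? yes] OR [the taxpayer has not made a valid election under the simplified scheme? yes] → satisfied.
rule 8 — Tier III Enterprise: [not an Excluded Entity (rule 1)? yes] AND [Tier VI Person (rule 7)? no] AND [Class-G Person (rule 12)? yes] → not satisfied.
rule 5 — Scheduled Filer: [the taxpayer controls the paying entity? yes] OR [the taxpayer is connected with the counterparty? no] → satisfied.
rule 11 — Essential Taxpayer: [the taxpayer is resident for the tax year? yes] OR [the taxpayer carries on a trade? yes] OR [the taxpayer keeps adequate books and records? no] → satisfied.
rule 4 — Class-B Taxpayer: [Scheduled Filer (rule 5)? yes] OR [Essential Taxpayer (rule 11)? yes] → satisfied.
rule 10 — Registered Entity: the taxpayer has made a valid election under the simplified scheme? no; the taxpayer is connected with the counterparty? no; the taxpayer is resident for the tax year? yes — 1 of 3 hold (need ≥2) → not satisfied.
rule 3 — Tier IV Enterprise: [the income arises from sources outside the territory? yes] OR [not a Registered Entity (rule 10)? yes] → satisfied.
rule 13 — Tier V Taxpayer: [Tier III Enterprise (rule 8)? no] AND [Class-B Taxpayer (rule 4)? yes] AND [Tier IV Enterprise (rule 3)? yes] → not satisfied.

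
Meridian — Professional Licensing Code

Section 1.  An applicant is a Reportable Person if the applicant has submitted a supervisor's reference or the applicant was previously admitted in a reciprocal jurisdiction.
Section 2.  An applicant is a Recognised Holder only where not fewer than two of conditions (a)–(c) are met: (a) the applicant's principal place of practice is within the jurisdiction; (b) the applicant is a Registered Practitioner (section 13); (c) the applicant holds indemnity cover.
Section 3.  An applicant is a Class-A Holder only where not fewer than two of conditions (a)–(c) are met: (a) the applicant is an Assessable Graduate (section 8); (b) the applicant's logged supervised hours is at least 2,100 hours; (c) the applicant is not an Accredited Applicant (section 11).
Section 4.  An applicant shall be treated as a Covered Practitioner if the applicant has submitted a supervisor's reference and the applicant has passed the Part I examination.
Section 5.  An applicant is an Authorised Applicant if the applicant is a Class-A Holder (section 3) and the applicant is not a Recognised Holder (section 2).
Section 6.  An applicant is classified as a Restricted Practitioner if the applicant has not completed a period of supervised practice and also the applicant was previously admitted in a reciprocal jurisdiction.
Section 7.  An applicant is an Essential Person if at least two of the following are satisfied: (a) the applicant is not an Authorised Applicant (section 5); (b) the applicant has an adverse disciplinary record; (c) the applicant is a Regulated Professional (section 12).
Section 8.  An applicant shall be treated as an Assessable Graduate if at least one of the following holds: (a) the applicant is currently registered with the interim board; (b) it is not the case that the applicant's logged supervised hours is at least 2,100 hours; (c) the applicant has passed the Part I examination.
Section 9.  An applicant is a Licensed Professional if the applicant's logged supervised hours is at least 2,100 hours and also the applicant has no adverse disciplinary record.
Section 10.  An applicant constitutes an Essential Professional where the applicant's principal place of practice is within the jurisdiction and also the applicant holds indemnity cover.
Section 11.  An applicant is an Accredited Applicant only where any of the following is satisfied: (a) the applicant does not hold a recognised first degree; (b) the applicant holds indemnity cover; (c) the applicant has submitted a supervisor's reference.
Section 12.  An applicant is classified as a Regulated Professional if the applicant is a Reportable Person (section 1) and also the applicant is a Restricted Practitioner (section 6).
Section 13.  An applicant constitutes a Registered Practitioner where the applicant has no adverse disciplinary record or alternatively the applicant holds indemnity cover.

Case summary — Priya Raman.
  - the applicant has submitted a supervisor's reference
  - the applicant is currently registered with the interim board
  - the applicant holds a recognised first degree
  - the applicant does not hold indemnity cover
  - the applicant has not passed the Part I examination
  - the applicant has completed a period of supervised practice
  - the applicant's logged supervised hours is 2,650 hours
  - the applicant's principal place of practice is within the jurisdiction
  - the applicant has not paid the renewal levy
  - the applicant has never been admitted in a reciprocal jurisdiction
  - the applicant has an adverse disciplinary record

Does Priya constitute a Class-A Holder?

Yes

section 8 — Assessable Graduate: [the applicant is currently registered with the interim board? yes] OR [applicant's logged supervised hours: 2,650 hours ≥ 2,100 hours? yes, so negated condition no] OR [the applicant has passed the Part I examination? no] → satisfied.
section 11 — Accredited Applicant: [the applicant does not hold a recognised first degree? no] OR [the applicant holds indemnity cover? no] OR [the applicant has submitted a supervisor's reference? yes] → satisfied.
section 3 — Class-A Holder: Assessable Graduate (section 8)? yes; applicant's logged supervised hours: 2,650 hours ≥ 2,100 hours? yes; not an Accredited Applicant (section 11)? no — 2 of 3 hold (need ≥2) → satisfied.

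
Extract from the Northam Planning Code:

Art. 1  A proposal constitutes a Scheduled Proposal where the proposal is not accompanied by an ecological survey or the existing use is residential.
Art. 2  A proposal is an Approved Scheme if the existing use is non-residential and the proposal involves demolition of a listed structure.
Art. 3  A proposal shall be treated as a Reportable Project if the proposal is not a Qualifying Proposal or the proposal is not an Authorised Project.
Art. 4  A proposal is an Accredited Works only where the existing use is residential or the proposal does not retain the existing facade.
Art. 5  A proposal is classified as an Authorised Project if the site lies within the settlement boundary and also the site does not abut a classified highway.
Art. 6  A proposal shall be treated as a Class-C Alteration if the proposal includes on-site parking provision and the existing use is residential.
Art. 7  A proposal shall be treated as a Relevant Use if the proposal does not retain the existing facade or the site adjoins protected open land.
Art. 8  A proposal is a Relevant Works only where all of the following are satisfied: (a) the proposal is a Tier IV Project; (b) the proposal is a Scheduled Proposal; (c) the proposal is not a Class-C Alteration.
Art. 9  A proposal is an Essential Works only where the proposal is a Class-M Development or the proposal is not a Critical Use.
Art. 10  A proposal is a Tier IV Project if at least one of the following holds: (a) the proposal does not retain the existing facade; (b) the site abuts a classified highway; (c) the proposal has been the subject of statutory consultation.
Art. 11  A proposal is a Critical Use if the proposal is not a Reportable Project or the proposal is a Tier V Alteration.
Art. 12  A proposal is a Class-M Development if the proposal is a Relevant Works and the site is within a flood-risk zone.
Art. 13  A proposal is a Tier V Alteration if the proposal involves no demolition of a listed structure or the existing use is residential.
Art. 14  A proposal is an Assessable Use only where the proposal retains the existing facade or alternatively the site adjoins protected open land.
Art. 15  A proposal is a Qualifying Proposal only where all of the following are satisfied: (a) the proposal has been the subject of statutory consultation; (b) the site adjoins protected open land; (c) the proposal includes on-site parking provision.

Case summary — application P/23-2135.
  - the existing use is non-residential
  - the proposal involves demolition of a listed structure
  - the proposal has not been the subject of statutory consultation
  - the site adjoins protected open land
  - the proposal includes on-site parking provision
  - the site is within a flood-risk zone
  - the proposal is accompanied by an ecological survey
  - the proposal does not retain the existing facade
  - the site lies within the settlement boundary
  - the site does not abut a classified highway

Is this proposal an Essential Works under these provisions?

article 10 — Tier IV Project: [the proposal does not retain the existing facade? yes] OR [the site abuts a classified highway? no] OR [the proposal has been the subject of statutory consultation? no] → satisfied.
article 1 — Scheduled Proposal: [the proposal is not accompanied by an ecological survey? no] OR [the existing use is residential? no] → not satisfied.
article 6 — Class-C Alteration: [the proposal includes on-site parking provision? yes] AND [the existing use is residential? no] → not satisfied.
article 8 — Relevant Works: [Tier IV Project (article 10)? yes] AND [Scheduled Proposal (article 1)? no] AND [not a Class-C Alteration (article 6)? yes] → not satisfied.
article 12 — Class-M Development: [Relevant Works (article 8)? no] AND [the site is within a flood-risk zone? yes] → not satisfied.
article 15 — Qualifying Proposal: [the proposal has been the subject of statutory consultation? no] AND [the site adjoins protected open land? yes] AND [the proposal includes on-site parking provision? yes] → not satisfied.
article 5 — Authorised Project: [the site lies within the settlement boundary? yes] AND [the site does not abut a classified highway? yes] → satisfied.
article 3 — Reportable Project: [not a Qualifying Proposal (article 15)? yes] OR [not an Authorised Project (article 5)? no] → satisfied.
article 13 — Tier V Alteration: [the proposal involves no demolition of a listed structure? no] OR [the existing use is residential? no] → not satisfied.
article 11 — Critical Use: [not a Reportable Project (article 3)? no] OR [Tier V Alteration (article 13)? no] → not satisfied.
article 9 — Essential Works: [Class-M Development (article 12)? no] OR [not a Critical Use (article 11)? yes] → satisfied.

Yes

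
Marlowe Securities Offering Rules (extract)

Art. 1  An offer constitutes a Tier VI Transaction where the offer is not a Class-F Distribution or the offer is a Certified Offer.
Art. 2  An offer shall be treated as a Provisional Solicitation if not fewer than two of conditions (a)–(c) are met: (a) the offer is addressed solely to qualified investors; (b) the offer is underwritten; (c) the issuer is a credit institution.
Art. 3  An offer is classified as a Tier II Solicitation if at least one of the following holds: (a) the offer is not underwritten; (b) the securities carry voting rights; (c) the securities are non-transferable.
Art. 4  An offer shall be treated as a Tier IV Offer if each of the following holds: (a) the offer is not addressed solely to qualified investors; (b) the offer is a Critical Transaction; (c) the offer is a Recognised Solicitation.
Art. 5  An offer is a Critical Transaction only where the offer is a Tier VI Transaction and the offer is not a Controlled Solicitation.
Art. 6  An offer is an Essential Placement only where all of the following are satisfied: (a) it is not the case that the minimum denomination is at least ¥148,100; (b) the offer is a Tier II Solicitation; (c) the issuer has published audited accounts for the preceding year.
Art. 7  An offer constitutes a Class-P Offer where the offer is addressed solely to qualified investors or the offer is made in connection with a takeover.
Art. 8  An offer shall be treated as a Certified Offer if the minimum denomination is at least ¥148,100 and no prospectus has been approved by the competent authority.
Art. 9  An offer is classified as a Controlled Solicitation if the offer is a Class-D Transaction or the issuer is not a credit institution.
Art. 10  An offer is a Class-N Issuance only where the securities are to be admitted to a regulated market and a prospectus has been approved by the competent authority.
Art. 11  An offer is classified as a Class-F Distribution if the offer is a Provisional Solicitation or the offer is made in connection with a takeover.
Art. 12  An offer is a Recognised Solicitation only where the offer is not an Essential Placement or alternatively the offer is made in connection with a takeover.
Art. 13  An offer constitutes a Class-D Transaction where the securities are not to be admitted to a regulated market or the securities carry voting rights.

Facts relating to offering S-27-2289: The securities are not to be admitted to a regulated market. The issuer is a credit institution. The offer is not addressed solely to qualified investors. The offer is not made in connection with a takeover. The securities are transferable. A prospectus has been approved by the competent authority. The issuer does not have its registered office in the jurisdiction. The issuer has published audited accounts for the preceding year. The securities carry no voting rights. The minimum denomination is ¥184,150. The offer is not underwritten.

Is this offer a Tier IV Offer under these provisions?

article 2 — Provisional Solicitation: the offer is addressed solely to qualified investors? no; the offer is underwritten? no; the issuer is a credit institution? yes — 1 of 3 hold (need ≥2) → not satisfied.
article 11 — Class-F Distribution: [Provisional Solicitation (article 2)? no] OR [the offer is made in connection with a takeover? no] → not satisfied.
article 8 — Certified Offer: [minimum denomination: ¥184,150 ≥ ¥148,100? yes] AND [no prospectus has been approved by the competent authority? no] → not satisfied.
article 1 — Tier VI Transaction: [not a Class-F Distribution (article 11)? yes] OR [Certified Offer (article 8)? no] → satisfied.
article 13 — Class-D Transaction: [the securities are not to be admitted to a regulated market? yes] OR [the securities carry voting rights? no] → satisfied.
article 9 — Controlled Solicitation: [Class-D Transaction (article 13)? yes] OR [the issuer is not a credit institution? no] → satisfied.
article 5 — Critical Transaction: [Tier VI Transaction (article 1)? yes] AND [not a Controlled Solicitation (article 9)? no] → not satisfied.
article 3 — Tier II Solicitation: [the offer is not underwritten? yes] OR [the securities carry voting rights? no] OR [the securities are non-transferable? no] → satisfied.
article 6 — Essential Placement: [minimum denomination: ¥184,150 ≥ ¥148,100? yes, so negated condition no] AND [Tier II Solicitation (article 3)? yes] AND [the issuer has published audited accounts for the preceding year? yes] → not satisfied.
article 12 — Recognised Solicitation: [not an Essential Placement (article 6)? yes] OR [the offer is made in connection with a takeover? no] → satisfied.
article 4 — Tier IV Offer: [the offer is not addressed solely to qualified investors? yes] AND [Critical Transaction (article 5)? no] AND [Recognised Solicitation (article 12)? yes] → not satisfied.

No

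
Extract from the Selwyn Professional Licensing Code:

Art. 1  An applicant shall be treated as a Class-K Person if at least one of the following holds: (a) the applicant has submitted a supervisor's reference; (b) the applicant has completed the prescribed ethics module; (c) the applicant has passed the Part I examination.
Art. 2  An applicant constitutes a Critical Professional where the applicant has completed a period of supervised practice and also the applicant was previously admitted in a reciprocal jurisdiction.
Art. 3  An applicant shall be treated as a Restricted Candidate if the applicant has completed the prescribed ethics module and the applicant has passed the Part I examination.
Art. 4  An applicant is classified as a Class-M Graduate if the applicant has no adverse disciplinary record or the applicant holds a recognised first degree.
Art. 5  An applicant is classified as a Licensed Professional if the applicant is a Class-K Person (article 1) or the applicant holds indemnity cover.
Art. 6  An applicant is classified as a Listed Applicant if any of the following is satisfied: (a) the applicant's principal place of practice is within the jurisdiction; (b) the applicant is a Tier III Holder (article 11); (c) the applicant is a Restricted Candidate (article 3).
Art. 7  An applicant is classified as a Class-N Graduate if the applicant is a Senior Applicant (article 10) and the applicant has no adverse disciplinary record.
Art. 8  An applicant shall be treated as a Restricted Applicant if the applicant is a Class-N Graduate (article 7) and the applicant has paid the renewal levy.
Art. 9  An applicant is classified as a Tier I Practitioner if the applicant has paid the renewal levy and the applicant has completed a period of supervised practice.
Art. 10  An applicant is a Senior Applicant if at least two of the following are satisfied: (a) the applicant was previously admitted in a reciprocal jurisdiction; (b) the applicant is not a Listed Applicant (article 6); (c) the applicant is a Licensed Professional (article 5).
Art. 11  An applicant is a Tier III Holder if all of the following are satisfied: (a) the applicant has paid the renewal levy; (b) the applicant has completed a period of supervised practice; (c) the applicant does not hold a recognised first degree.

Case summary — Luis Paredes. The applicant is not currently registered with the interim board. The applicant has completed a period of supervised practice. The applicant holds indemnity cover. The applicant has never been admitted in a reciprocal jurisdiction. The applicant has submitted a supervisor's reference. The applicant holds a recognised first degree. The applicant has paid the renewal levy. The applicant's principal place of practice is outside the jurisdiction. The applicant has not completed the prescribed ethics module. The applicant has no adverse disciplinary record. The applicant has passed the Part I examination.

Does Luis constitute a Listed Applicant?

No

article 11 — Tier III Holder: [the applicant has paid the renewal levy? yes] AND [the applicant has completed a period of supervised practice? yes] AND [the applicant does not hold a recognised first degree? no] → not satisfied.
article 3 — Restricted Candidate: [the applicant has completed the prescribed ethics module? no] AND [the applicant has passed the Part I examination? yes] → not satisfied.
article 6 — Listed Applicant: [the applicant's principal place of practice is within the jurisdiction? no] OR [Tier III Holder (article 11)? no] OR [Restricted Candidate (article 3)? no] → not satisfied.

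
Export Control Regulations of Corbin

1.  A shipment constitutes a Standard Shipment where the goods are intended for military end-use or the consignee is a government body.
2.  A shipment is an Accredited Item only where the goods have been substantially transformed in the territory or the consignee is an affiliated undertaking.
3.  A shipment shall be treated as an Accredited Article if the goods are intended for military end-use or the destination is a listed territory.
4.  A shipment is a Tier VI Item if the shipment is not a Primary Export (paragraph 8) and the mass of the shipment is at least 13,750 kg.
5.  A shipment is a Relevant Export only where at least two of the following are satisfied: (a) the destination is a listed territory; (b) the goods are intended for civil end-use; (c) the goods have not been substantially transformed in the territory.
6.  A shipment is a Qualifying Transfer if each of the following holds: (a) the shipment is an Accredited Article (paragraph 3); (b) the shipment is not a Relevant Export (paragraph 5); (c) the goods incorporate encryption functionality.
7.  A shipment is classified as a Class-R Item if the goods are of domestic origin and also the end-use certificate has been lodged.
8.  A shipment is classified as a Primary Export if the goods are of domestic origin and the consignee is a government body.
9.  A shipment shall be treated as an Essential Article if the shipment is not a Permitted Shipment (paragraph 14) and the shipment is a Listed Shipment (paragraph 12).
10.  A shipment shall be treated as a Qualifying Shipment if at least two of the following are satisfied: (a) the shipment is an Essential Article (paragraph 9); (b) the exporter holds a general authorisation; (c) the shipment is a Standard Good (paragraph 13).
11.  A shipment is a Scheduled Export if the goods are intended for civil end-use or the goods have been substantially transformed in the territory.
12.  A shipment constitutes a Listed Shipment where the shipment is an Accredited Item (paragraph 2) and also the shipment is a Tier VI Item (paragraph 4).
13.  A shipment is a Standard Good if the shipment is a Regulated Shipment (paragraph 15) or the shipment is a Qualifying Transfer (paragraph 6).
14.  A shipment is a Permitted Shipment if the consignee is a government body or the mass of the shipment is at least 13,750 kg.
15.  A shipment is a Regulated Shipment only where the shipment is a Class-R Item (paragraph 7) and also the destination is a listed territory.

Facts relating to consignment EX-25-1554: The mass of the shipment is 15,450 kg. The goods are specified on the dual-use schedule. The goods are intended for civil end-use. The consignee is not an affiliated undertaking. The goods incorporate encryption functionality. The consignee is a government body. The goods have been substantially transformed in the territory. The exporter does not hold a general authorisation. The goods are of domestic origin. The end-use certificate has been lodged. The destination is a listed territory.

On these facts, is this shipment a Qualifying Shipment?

No

Under paragraph 14: the consignee is a government body? yes; or mass of the shipment: 15,450 kg ≥ 13,750 kg? yes. So the shipment is a Permitted Shipment.
Under paragraph 2: the goods have been substantially transformed in the territory? yes; or the consignee is an affiliated undertaking? no. So the shipment is an Accredited Item.
Under paragraph 8: the goods are of domestic origin? yes; and the consignee is a government body? yes. So the shipment is a Primary Export.
Under paragraph 4: not a Primary Export (paragraph 8)? no; and mass of the shipment: 15,450 kg ≥ 13,750 kg? yes. So the shipment is not a Tier VI Item.
Under paragraph 12: Accredited Item (paragraph 2)? yes; and Tier VI Item (paragraph 4)? no. So the shipment is not a Listed Shipment.
Under paragraph 9: not a Permitted Shipment (paragraph 14)? no; and Listed Shipment (paragraph 12)? no. So the shipment is not an Essential Article.
Under paragraph 7: the goods are of domestic origin? yes; and the end-use certificate has been lodged? yes. So the shipment is a Class-R Item.
Under paragraph 15: Class-R Item (paragraph 7)? yes; and the destination is a listed territory? yes. So the shipment is a Regulated Shipment.
Under paragraph 3: the goods are intended for military end-use? no; or the destination is a listed territory? yes. So the shipment is an Accredited Article.
Under paragraph 5: the destination is a listed territory? yes; the goods are intended for civil end-use? yes; the goods have not been substantially transformed in the territory? no — 2 of 3 hold (need ≥2) → satisfied.
Under paragraph 6: Accredited Article (paragraph 3)? yes; and not a Relevant Export (paragraph 5)? no; and the goods incorporate encryption functionality? yes. So the shipment is not a Qualifying Transfer.
Under paragraph 13: Regulated Shipment (paragraph 15)? yes; or Qualifying Transfer (paragraph 6)? no. So the shipment is a Standard Good.
Under paragraph 10: Essential Article (paragraph 9)? no; the exporter holds a general authorisation? no; Standard Good (paragraph 13)? yes — 1 of 3 hold (need ≥2) → not satisfied.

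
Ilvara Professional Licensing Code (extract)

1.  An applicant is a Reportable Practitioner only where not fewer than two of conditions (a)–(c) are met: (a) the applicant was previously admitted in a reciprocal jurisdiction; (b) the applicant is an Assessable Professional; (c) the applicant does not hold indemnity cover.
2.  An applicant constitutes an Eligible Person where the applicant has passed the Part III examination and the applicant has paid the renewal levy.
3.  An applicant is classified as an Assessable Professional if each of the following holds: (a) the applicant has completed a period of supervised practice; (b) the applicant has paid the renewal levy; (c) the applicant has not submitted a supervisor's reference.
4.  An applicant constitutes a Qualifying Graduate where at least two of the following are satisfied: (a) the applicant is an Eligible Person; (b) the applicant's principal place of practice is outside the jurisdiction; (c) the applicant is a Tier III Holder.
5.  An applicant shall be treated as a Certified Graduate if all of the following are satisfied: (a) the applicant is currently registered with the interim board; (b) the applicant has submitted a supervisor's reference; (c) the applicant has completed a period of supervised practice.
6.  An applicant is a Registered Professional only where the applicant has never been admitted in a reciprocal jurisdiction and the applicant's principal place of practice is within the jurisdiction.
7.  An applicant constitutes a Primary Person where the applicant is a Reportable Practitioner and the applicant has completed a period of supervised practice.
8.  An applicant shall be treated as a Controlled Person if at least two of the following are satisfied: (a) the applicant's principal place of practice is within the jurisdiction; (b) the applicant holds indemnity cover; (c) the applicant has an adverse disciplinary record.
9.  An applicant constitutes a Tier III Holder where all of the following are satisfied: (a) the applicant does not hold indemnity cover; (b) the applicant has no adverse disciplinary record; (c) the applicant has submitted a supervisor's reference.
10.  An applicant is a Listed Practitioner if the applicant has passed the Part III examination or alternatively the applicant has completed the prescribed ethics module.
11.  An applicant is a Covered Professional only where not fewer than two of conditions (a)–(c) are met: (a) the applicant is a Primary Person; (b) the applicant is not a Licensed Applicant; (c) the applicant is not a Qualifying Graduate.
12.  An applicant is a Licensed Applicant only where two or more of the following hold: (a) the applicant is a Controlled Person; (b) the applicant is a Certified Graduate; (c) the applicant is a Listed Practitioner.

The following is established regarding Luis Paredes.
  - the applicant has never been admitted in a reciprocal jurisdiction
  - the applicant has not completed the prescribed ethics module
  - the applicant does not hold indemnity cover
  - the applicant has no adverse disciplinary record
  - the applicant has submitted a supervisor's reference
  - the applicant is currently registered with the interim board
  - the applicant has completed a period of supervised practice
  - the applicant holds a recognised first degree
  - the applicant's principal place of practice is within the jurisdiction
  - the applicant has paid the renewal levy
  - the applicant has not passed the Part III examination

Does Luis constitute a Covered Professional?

Yes

Under paragraph 3: the applicant has completed a period of supervised practice? yes; and the applicant has paid the renewal levy? yes; and the applicant has not submitted a supervisor's reference? no. So the applicant is not an Assessable Professional.
Under paragraph 1: the applicant was previously admitted in a reciprocal jurisdiction? no; Assessable Professional (paragraph 3)? no; the applicant does not hold indemnity cover? yes — 1 of 3 hold (need ≥2) → not satisfied.
Under paragraph 7: Reportable Practitioner (paragraph 1)? no; and the applicant has completed a period of supervised practice? yes. So the applicant is not a Primary Person.
Under paragraph 8: the applicant's principal place of practice is within the jurisdiction? yes; the applicant holds indemnity cover? no; the applicant has an adverse disciplinary record? no — 1 of 3 hold (need ≥2) → not satisfied.
Under paragraph 5: the applicant is currently registered with the interim board? yes; and the applicant has submitted a supervisor's reference? yes; and the applicant has completed a period of supervised practice? yes. So the applicant is a Certified Graduate.
Under paragraph 10: the applicant has passed the Part III examination? no; or the applicant has completed the prescribed ethics module? no. So the applicant is not a Listed Practitioner.
Under paragraph 12: Controlled Person (paragraph 8)? no; Certified Graduate (paragraph 5)? yes; Listed Practitioner (paragraph 10)? no — 1 of 3 hold (need ≥2) → not satisfied.
Under paragraph 2: the applicant has passed the Part III examination? no; and the applicant has paid the renewal levy? yes. So the applicant is not an Eligible Person.
Under paragraph 9: the applicant does not hold indemnity cover? yes; and the applicant has no adverse disciplinary record? yes; and the applicant has submitted a supervisor's reference? yes. So the applicant is a Tier III Holder.
Under paragraph 4: Eligible Person (paragraph 2)? no; the applicant's principal place of practice is outside the jurisdiction? no; Tier III Holder (paragraph 9)? yes — 1 of 3 hold (need ≥2) → not satisfied.
Under paragraph 11: Primary Person (paragraph 7)? no; not a Licensed Applicant (paragraph 12)? yes; not a Qualifying Graduate (paragraph 4)? yes — 2 of 3 hold (need ≥2) → satisfied.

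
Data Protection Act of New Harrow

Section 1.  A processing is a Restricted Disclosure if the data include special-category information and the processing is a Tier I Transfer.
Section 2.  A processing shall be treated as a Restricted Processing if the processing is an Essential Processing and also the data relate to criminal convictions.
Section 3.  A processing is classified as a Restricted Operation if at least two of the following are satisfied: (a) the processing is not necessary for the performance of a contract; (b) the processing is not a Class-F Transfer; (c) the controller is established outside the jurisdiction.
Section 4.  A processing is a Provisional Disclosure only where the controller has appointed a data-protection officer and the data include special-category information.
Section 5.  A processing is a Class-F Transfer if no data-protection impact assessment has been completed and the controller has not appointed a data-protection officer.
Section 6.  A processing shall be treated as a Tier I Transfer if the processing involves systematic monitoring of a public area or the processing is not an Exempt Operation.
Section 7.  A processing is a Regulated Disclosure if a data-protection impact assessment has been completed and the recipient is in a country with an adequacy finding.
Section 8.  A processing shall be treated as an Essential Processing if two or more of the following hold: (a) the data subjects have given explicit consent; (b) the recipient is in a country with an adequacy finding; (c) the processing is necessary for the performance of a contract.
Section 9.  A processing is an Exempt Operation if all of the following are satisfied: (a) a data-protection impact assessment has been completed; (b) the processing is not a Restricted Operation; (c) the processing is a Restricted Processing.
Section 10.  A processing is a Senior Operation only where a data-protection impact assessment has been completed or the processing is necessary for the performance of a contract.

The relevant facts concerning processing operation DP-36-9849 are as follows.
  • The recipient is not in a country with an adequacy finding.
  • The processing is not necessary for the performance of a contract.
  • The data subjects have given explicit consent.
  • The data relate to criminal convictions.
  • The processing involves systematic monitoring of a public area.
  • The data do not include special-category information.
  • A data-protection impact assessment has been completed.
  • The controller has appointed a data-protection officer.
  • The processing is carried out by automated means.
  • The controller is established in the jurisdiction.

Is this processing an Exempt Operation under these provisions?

section 5 — Class-F Transfer: [no data-protection impact assessment has been completed? no] AND [the controller has not appointed a data-protection officer? no] → not satisfied.
section 3 — Restricted Operation: the processing is not necessary for the performance of a contract? yes; not a Class-F Transfer (section 5)? yes; the controller is established outside the jurisdiction? no — 2 of 3 hold (need ≥2) → satisfied.
section 8 — Essential Processing: the data subjects have given explicit consent? yes; the recipient is in a country with an adequacy finding? no; the processing is necessary for the performance of a contract? no — 1 of 3 hold (need ≥2) → not satisfied.
section 2 — Restricted Processing: [Essential Processing (section 8)? no] AND [the data relate to criminal convictions? yes] → not satisfied.
section 9 — Exempt Operation: [a data-protection impact assessment has been completed? yes] AND [not a Restricted Operation (section 3)? no] AND [Restricted Processing (section 2)? no] → not satisfied.

No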